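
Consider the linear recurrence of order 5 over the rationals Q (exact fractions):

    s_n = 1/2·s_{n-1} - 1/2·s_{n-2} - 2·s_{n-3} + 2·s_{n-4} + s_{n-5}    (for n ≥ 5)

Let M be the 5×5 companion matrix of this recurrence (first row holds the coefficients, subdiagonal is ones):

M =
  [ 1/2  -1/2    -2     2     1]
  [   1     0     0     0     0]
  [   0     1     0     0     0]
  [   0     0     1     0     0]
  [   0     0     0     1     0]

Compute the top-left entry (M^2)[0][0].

(M^2)[0][0] is the top entry after applying M 2 times to the unit state (1, 0, 0, 0, 0). Equivalently it is h_{6} for the auxiliary sequence (h_n) obeying the same recurrence with h_4 = 1 and h_i = 0 for 0 ≤ i < 4:
h_5 = 1/2·1 + -1/2·0 + -2·0 + 2·0 + 1·0 = 1/2
h_6 = 1/2·1/2 + -1/2·1 + -2·0 + 2·0 + 1·0 = -1/4

-1/4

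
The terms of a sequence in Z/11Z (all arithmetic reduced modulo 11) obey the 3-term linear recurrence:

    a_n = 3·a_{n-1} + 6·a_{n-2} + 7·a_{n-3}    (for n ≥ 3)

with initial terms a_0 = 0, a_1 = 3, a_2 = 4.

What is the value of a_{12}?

6

a_3 = 3·4 + 6·3 + 7·0 = 8
a_4 = 3·8 + 6·4 + 7·3 = 3
a_5 = 3·3 + 6·8 + 7·4 = 8
a_6 = 3·8 + 6·3 + 7·8 = 10
a_7 = 3·10 + 6·8 + 7·3 = 0
a_8 = 3·0 + 6·10 + 7·8 = 6
a_9 = 3·6 + 6·0 + 7·10 = 0
a_10 = 3·0 + 6·6 + 7·0 = 3
a_11 = 3·3 + 6·0 + 7·6 = 7
a_12 = 3·7 + 6·3 + 7·0 = 6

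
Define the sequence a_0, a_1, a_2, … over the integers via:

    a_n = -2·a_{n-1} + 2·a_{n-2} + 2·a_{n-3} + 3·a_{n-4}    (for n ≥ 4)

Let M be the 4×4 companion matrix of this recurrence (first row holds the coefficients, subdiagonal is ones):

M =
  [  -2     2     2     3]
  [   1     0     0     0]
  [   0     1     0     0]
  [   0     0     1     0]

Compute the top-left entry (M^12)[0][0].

(M^12)[0][0] is the top entry after applying M 12 times to the unit state (1, 0, 0, 0). Equivalently it is h_{15} for the auxiliary sequence (h_n) obeying the same recurrence with h_3 = 1 and h_i = 0 for 0 ≤ i < 3:
h_4 = -2·1 + 2·0 + 2·0 + 3·0 = -2
h_5 = -2·-2 + 2·1 + 2·0 + 3·0 = 6
h_6 = -2·6 + 2·-2 + 2·1 + 3·0 = -14
h_7 = -2·-14 + 2·6 + 2·-2 + 3·1 = 39
h_8 = -2·39 + 2·-14 + 2·6 + 3·-2 = -100
h_9 = -2·-100 + 2·39 + 2·-14 + 3·6 = 268
h_10 = -2·268 + 2·-100 + 2·39 + 3·-14 = -700
h_11 = -2·-700 + 2·268 + 2·-100 + 3·39 = 1853
h_12 = -2·1853 + 2·-700 + 2·268 + 3·-100 = -4870
h_13 = -2·-4870 + 2·1853 + 2·-700 + 3·268 = 12850
h_14 = -2·12850 + 2·-4870 + 2·1853 + 3·-700 = -33834
h_15 = -2·-33834 + 2·12850 + 2·-4870 + 3·1853 = 89187

89187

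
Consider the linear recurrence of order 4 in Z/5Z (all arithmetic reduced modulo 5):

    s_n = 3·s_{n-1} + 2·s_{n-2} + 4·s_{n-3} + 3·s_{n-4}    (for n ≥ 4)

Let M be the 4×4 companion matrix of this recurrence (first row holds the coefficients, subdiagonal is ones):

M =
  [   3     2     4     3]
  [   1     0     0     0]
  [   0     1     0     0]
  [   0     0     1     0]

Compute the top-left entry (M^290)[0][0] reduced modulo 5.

(M^290)[0][0] is the top entry after applying M 290 times to the unit state (1, 0, 0, 0). Equivalently it is h_{293} for the auxiliary sequence (h_n) obeying the same recurrence with h_3 = 1 and h_i = 0 for 0 ≤ i < 3:
h_4 = 3·1 + 2·0 + 4·0 + 3·0 = 3
h_5 = 3·3 + 2·1 + 4·0 + 3·0 = 1
h_6 = 3·1 + 2·3 + 4·1 + 3·0 = 3
h_7 = 3·3 + 2·1 + 4·3 + 3·1 = 1
h_8 = 3·1 + 2·3 + 4·1 + 3·3 = 2
h_9 = 3·2 + 2·1 + 4·3 + 3·1 = 3
Continuing the recurrence:
  h_10 = 1;  h_11 = 0;  h_12 = 0;  h_13 = 3;  h_14 = 2;  h_15 = 2
  h_16 = 2;  h_17 = 2;  h_18 = 4;  h_19 = 0;  h_20 = 2;  h_21 = 3
  h_22 = 0;  h_23 = 4;  h_24 = 0;  h_25 = 2;  h_26 = 2;  h_27 = 2
  h_28 = 3;  h_29 = 2;  h_30 = 1;  h_31 = 0;  h_32 = 4;  h_33 = 2
  h_34 = 2;  h_35 = 1;  h_36 = 2;  h_37 = 2;  h_38 = 0;  h_39 = 0
  h_40 = 4;  h_41 = 3;  h_42 = 2;  h_43 = 3;  h_44 = 2;  h_45 = 4
  h_46 = 4;  h_47 = 2;  h_48 = 1;  h_49 = 0;  h_50 = 2;  h_51 = 1
  h_52 = 0;  h_53 = 0;  h_54 = 0;  h_55 = 3;  h_56 = 4;  h_57 = 3
  h_58 = 4;  h_59 = 3;  h_60 = 1;  h_61 = 4;  h_62 = 3;  h_63 = 0
  h_64 = 0;  h_65 = 4;  h_66 = 1;  h_67 = 1;  h_68 = 1;  h_69 = 1
  h_70 = 2;  h_71 = 0;  h_72 = 1;  h_73 = 4;  h_74 = 0;  h_75 = 2
  h_76 = 0;  h_77 = 1;  h_78 = 1;  h_79 = 1;  h_80 = 4;  h_81 = 1
  h_82 = 3;  h_83 = 0;  h_84 = 2;  h_85 = 1;  h_86 = 1;  h_87 = 3
  h_88 = 1;  h_89 = 1;  h_90 = 0;  h_91 = 0;  h_92 = 2;  h_93 = 4
  h_94 = 1;  h_95 = 4;  h_96 = 1;  h_97 = 2;  h_98 = 2;  h_99 = 1
  h_100 = 3;  h_101 = 0;  h_102 = 1;  h_103 = 3;  h_104 = 0;  h_105 = 0
  h_106 = 0;  h_107 = 4;  h_108 = 2;  h_109 = 4;  h_110 = 2;  h_111 = 4
  h_112 = 3;  h_113 = 2;  h_114 = 4;  h_115 = 0;  h_116 = 0;  h_117 = 2
  h_118 = 3;  h_119 = 3;  h_120 = 3;  h_121 = 3;  h_122 = 1;  h_123 = 0
  h_124 = 3;  h_125 = 2;  h_126 = 0;  h_127 = 1;  h_128 = 0;  h_129 = 3
  h_130 = 3;  h_131 = 3;  h_132 = 2;  h_133 = 3;  h_134 = 4;  h_135 = 0
  h_136 = 1;  h_137 = 3;  h_138 = 3;  h_139 = 4;  h_140 = 3;  h_141 = 3
  h_142 = 0;  h_143 = 0;  h_144 = 1;  h_145 = 2;  h_146 = 3;  h_147 = 2
  h_148 = 3;  h_149 = 1;  h_150 = 1;  h_151 = 3;  h_152 = 4;  h_153 = 0
  h_154 = 3;  h_155 = 4;  h_156 = 0;  h_157 = 0;  h_158 = 0;  h_159 = 2
  h_160 = 1;  h_161 = 2;  h_162 = 1;  h_163 = 2;  h_164 = 4;  h_165 = 1
  h_166 = 2;  h_167 = 0;  h_168 = 0;  h_169 = 1;  h_170 = 4;  h_171 = 4
  h_172 = 4;  h_173 = 4;  h_174 = 3;  h_175 = 0;  h_176 = 4;  h_177 = 1
  h_178 = 0;  h_179 = 3;  h_180 = 0;  h_181 = 4;  h_182 = 4;  h_183 = 4
  h_184 = 1;  h_185 = 4;  h_186 = 2;  h_187 = 0;  h_188 = 3;  h_189 = 4
  h_190 = 4;  h_191 = 2;  h_192 = 4;  h_193 = 4;  h_194 = 0;  h_195 = 0
  h_196 = 3;  h_197 = 1;  h_198 = 4;  h_199 = 1;  h_200 = 4;  h_201 = 3
  h_202 = 3;  h_203 = 4;  h_204 = 2;  h_205 = 0;  h_206 = 4;  h_207 = 2
  h_208 = 0;  h_209 = 0;  h_210 = 0;  h_211 = 1;  h_212 = 3;  h_213 = 1
  h_214 = 3;  h_215 = 1;  h_216 = 2;  h_217 = 3;  h_218 = 1;  h_219 = 0
  h_220 = 0;  h_221 = 3;  h_222 = 2;  h_223 = 2;  h_224 = 2;  h_225 = 2
  h_226 = 4;  h_227 = 0;  h_228 = 2;  h_229 = 3;  h_230 = 0;  h_231 = 4
  h_232 = 0;  h_233 = 2;  h_234 = 2;  h_235 = 2;  h_236 = 3;  h_237 = 2
  h_238 = 1;  h_239 = 0;  h_240 = 4;  h_241 = 2;  h_242 = 2;  h_243 = 1
  h_244 = 2;  h_245 = 2;  h_246 = 0;  h_247 = 0;  h_248 = 4;  h_249 = 3
  h_250 = 2;  h_251 = 3;  h_252 = 2;  h_253 = 4;  h_254 = 4;  h_255 = 2
  h_256 = 1;  h_257 = 0;  h_258 = 2;  h_259 = 1;  h_260 = 0;  h_261 = 0
  h_262 = 0;  h_263 = 3;  h_264 = 4;  h_265 = 3;  h_266 = 4;  h_267 = 3
  h_268 = 1;  h_269 = 4;  h_270 = 3;  h_271 = 0;  h_272 = 0;  h_273 = 4
  h_274 = 1;  h_275 = 1;  h_276 = 1;  h_277 = 1;  h_278 = 2;  h_279 = 0
  h_280 = 1;  h_281 = 4;  h_282 = 0;  h_283 = 2;  h_284 = 0;  h_285 = 1
  h_286 = 1;  h_287 = 1;  h_288 = 4;  h_289 = 1;  h_290 = 3;  h_291 = 0
h_292 = 3·0 + 2·3 + 4·1 + 3·4 = 2
h_293 = 3·2 + 2·0 + 4·3 + 3·1 = 1

1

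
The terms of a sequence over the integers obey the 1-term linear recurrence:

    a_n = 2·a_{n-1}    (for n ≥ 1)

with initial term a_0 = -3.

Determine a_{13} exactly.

a_1 = 2·-3 = -6
a_2 = 2·-6 = -12
a_3 = 2·-12 = -24
a_4 = 2·-24 = -48
a_5 = 2·-48 = -96
a_6 = 2·-96 = -192
a_7 = 2·-192 = -384
a_8 = 2·-384 = -768
a_9 = 2·-768 = -1536
a_10 = 2·-1536 = -3072
a_11 = 2·-3072 = -6144
a_12 = 2·-6144 = -12288
a_13 = 2·-12288 = -24576

-24576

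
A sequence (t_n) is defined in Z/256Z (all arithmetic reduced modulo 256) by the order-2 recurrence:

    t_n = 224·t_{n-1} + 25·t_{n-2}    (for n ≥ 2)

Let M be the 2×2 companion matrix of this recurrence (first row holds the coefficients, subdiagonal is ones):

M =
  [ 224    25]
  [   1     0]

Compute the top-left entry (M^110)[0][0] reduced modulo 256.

(M^110)[0][0] is the top entry after applying M 110 times to the unit state (1, 0). Equivalently it is h_{111} for the auxiliary sequence (h_n) obeying the same recurrence with h_1 = 1 and h_i = 0 for 0 ≤ i < 1:
h_2 = 224·1 + 25·0 = 224
h_3 = 224·224 + 25·1 = 25
h_4 = 224·25 + 25·224 = 192
h_5 = 224·192 + 25·25 = 113
h_6 = 224·113 + 25·192 = 160
h_7 = 224·160 + 25·113 = 9
h_8 = 224·9 + 25·160 = 128
h_9 = 224·128 + 25·9 = 225
h_10 = 224·225 + 25·128 = 96
h_11 = 224·96 + 25·225 = 249
h_12 = 224·249 + 25·96 = 64
h_13 = 224·64 + 25·249 = 81
h_14 = 224·81 + 25·64 = 32
h_15 = 224·32 + 25·81 = 233
h_16 = 224·233 + 25·32 = 0
h_17 = 224·0 + 25·233 = 193
h_18 = 224·193 + 25·0 = 224
h_19 = 224·224 + 25·193 = 217
h_20 = 224·217 + 25·224 = 192
h_21 = 224·192 + 25·217 = 49
h_22 = 224·49 + 25·192 = 160
h_23 = 224·160 + 25·49 = 201
h_24 = 224·201 + 25·160 = 128
h_25 = 224·128 + 25·201 = 161
h_26 = 224·161 + 25·128 = 96
h_27 = 224·96 + 25·161 = 185
h_28 = 224·185 + 25·96 = 64
h_29 = 224·64 + 25·185 = 17
h_30 = 224·17 + 25·64 = 32
h_31 = 224·32 + 25·17 = 169
h_32 = 224·169 + 25·32 = 0
h_33 = 224·0 + 25·169 = 129
h_34 = 224·129 + 25·0 = 224
h_35 = 224·224 + 25·129 = 153
h_36 = 224·153 + 25·224 = 192
h_37 = 224·192 + 25·153 = 241
h_38 = 224·241 + 25·192 = 160
h_39 = 224·160 + 25·241 = 137
h_40 = 224·137 + 25·160 = 128
h_41 = 224·128 + 25·137 = 97
h_42 = 224·97 + 25·128 = 96
h_43 = 224·96 + 25·97 = 121
h_44 = 224·121 + 25·96 = 64
h_45 = 224·64 + 25·121 = 209
h_46 = 224·209 + 25·64 = 32
h_47 = 224·32 + 25·209 = 105
h_48 = 224·105 + 25·32 = 0
h_49 = 224·0 + 25·105 = 65
h_50 = 224·65 + 25·0 = 224
h_51 = 224·224 + 25·65 = 89
h_52 = 224·89 + 25·224 = 192
h_53 = 224·192 + 25·89 = 177
h_54 = 224·177 + 25·192 = 160
h_55 = 224·160 + 25·177 = 73
h_56 = 224·73 + 25·160 = 128
h_57 = 224·128 + 25·73 = 33
h_58 = 224·33 + 25·128 = 96
h_59 = 224·96 + 25·33 = 57
h_60 = 224·57 + 25·96 = 64
h_61 = 224·64 + 25·57 = 145
h_62 = 224·145 + 25·64 = 32
h_63 = 224·32 + 25·145 = 41
h_64 = 224·41 + 25·32 = 0
h_65 = 224·0 + 25·41 = 1
h_66 = 224·1 + 25·0 = 224
h_67 = 224·224 + 25·1 = 25
h_68 = 224·25 + 25·224 = 192
h_69 = 224·192 + 25·25 = 113
h_70 = 224·113 + 25·192 = 160
h_71 = 224·160 + 25·113 = 9
h_72 = 224·9 + 25·160 = 128
h_73 = 224·128 + 25·9 = 225
h_74 = 224·225 + 25·128 = 96
h_75 = 224·96 + 25·225 = 249
h_76 = 224·249 + 25·96 = 64
h_77 = 224·64 + 25·249 = 81
h_78 = 224·81 + 25·64 = 32
h_79 = 224·32 + 25·81 = 233
h_80 = 224·233 + 25·32 = 0
h_81 = 224·0 + 25·233 = 193
h_82 = 224·193 + 25·0 = 224
h_83 = 224·224 + 25·193 = 217
h_84 = 224·217 + 25·224 = 192
h_85 = 224·192 + 25·217 = 49
h_86 = 224·49 + 25·192 = 160
h_87 = 224·160 + 25·49 = 201
h_88 = 224·201 + 25·160 = 128
h_89 = 224·128 + 25·201 = 161
h_90 = 224·161 + 25·128 = 96
h_91 = 224·96 + 25·161 = 185
h_92 = 224·185 + 25·96 = 64
h_93 = 224·64 + 25·185 = 17
h_94 = 224·17 + 25·64 = 32
h_95 = 224·32 + 25·17 = 169
h_96 = 224·169 + 25·32 = 0
h_97 = 224·0 + 25·169 = 129
h_98 = 224·129 + 25·0 = 224
h_99 = 224·224 + 25·129 = 153
h_100 = 224·153 + 25·224 = 192
h_101 = 224·192 + 25·153 = 241
h_102 = 224·241 + 25·192 = 160
h_103 = 224·160 + 25·241 = 137
h_104 = 224·137 + 25·160 = 128
h_105 = 224·128 + 25·137 = 97
h_106 = 224·97 + 25·128 = 96
h_107 = 224·96 + 25·97 = 121
h_108 = 224·121 + 25·96 = 64
h_109 = 224·64 + 25·121 = 209
h_110 = 224·209 + 25·64 = 32
h_111 = 224·32 + 25·209 = 105

105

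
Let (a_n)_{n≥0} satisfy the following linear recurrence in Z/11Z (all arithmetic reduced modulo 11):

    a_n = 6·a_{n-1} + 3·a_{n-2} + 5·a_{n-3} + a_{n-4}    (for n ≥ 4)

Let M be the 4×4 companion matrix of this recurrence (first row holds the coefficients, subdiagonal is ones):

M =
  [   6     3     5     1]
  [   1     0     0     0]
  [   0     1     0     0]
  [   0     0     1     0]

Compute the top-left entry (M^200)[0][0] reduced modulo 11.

(M^200)[0][0] is the top entry after applying M 200 times to the unit state (1, 0, 0, 0). Equivalently it is h_{203} for the auxiliary sequence (h_n) obeying the same recurrence with h_3 = 1 and h_i = 0 for 0 ≤ i < 3:
h_4 = 6·1 + 3·0 + 5·0 + 1·0 = 6
h_5 = 6·6 + 3·1 + 5·0 + 1·0 = 6
h_6 = 6·6 + 3·6 + 5·1 + 1·0 = 4
h_7 = 6·4 + 3·6 + 5·6 + 1·1 = 7
h_8 = 6·7 + 3·4 + 5·6 + 1·6 = 2
h_9 = 6·2 + 3·7 + 5·4 + 1·6 = 4
Continuing the recurrence:
  h_10 = 3;  h_11 = 3;  h_12 = 5;  h_13 = 3;  h_14 = 7;  h_15 = 2
  h_16 = 9;  h_17 = 10;  h_18 = 5;  h_19 = 8;  h_20 = 1;  h_21 = 10
  h_22 = 9;  h_23 = 9;  h_24 = 0;  h_25 = 5;  h_26 = 7;  h_27 = 0
  h_28 = 2;  h_29 = 8;  h_30 = 6;  h_31 = 4;  h_32 = 7;  h_33 = 4
  h_34 = 5;  h_35 = 4;  h_36 = 0;  h_37 = 8;  h_38 = 7;  h_39 = 4
  h_40 = 8;  h_41 = 4;  h_42 = 9;  h_43 = 0;  h_44 = 0;  h_45 = 5
  h_46 = 6;  h_47 = 7;  h_48 = 8;  h_49 = 5;  h_50 = 7;  h_51 = 5
  h_52 = 7;  h_53 = 9;  h_54 = 8;  h_55 = 5;  h_56 = 7;  h_57 = 7
  h_58 = 8;  h_59 = 10;  h_60 = 5;  h_61 = 8;  h_62 = 0;  h_63 = 4
  h_64 = 3;  h_65 = 5;  h_66 = 4;  h_67 = 3;  h_68 = 3;  h_69 = 8
  h_70 = 10;  h_71 = 3;  h_72 = 3;  h_73 = 8;  h_74 = 5;  h_75 = 6
  h_76 = 6;  h_77 = 10;  h_78 = 3;  h_79 = 7;  h_80 = 8;  h_81 = 6
  h_82 = 10;  h_83 = 4;  h_84 = 4;  h_85 = 4;  h_86 = 0;  h_87 = 3
  h_88 = 9;  h_89 = 1;  h_90 = 4;  h_91 = 9;  h_92 = 3;  h_93 = 0
  h_94 = 3;  h_95 = 9;  h_96 = 0;  h_97 = 9;  h_98 = 3;  h_99 = 10
  h_100 = 4;  h_101 = 1;  h_102 = 5;  h_103 = 8;  h_104 = 6;  h_105 = 9
  h_106 = 7;  h_107 = 8;  h_108 = 10;  h_109 = 7;  h_110 = 9;  h_111 = 1
  h_112 = 1;  h_113 = 6;  h_114 = 9;  h_115 = 1;  h_116 = 9;  h_117 = 9
  h_118 = 7;  h_119 = 5;  h_120 = 6;  h_121 = 7;  h_122 = 4;  h_123 = 3
  h_124 = 5;  h_125 = 0;  h_126 = 1;  h_127 = 1;  h_128 = 3;  h_129 = 4
  h_130 = 6;  h_131 = 9;  h_132 = 7;  h_133 = 4;  h_134 = 8;  h_135 = 5
  h_136 = 4;  h_137 = 6;  h_138 = 4;  h_139 = 1;  h_140 = 8;  h_141 = 0
  h_142 = 0;  h_143 = 8;  h_144 = 1;  h_145 = 8;  h_146 = 3;  h_147 = 0
  h_148 = 6;  h_149 = 4;  h_150 = 1;  h_151 = 4;  h_152 = 9;  h_153 = 9
  h_154 = 3;  h_155 = 6;  h_156 = 0;  h_157 = 9;  h_158 = 10;  h_159 = 5
  h_160 = 6;  h_161 = 0;  h_162 = 9;  h_163 = 1;  h_164 = 6;  h_165 = 7
  h_166 = 8;  h_167 = 1;  h_168 = 5;  h_169 = 3;  h_170 = 2;  h_171 = 3
  h_172 = 0;  h_173 = 0;  h_174 = 6;  h_175 = 6;  h_176 = 10;  h_177 = 9
  h_178 = 10;  h_179 = 0;  h_180 = 8;  h_181 = 8;  h_182 = 5;  h_183 = 6
  h_184 = 0;  h_185 = 7;  h_186 = 0;  h_187 = 5;  h_188 = 10;  h_189 = 5
  h_190 = 8;  h_191 = 8;  h_192 = 8;  h_193 = 7;  h_194 = 4;  h_195 = 5
  h_196 = 8;  h_197 = 2;  h_198 = 10;  h_199 = 1;  h_200 = 10;  h_201 = 5
h_202 = 6·5 + 3·10 + 5·1 + 1·10 = 9
h_203 = 6·9 + 3·5 + 5·10 + 1·1 = 10

10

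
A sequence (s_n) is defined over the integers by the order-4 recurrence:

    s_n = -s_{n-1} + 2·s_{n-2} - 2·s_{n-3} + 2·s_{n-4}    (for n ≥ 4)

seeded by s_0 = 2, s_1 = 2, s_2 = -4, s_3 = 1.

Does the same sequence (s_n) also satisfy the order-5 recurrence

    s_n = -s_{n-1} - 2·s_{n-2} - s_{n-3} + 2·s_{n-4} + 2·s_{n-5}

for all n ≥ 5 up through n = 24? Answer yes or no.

Terms s_0..s_24: 2, 2, -4, 1, -9, 23, -51, 117, -283, 665, -1567, 3697, -8727, 20585, -48567, 114585, -270343, 637817, -1504807, 3550297, -8376231, 19762073, -46624743, 110001945, -259528039
n=5: candidate gives 19, actual s_5 = 23 ✗

no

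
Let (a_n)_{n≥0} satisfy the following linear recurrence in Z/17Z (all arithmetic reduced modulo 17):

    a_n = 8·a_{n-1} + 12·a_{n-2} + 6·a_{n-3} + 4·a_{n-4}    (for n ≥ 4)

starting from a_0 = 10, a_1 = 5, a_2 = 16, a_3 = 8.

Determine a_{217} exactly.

a_4 = 8·8 + 12·16 + 6·5 + 4·10 = 3
a_5 = 8·3 + 12·8 + 6·16 + 4·5 = 15
a_6 = 8·15 + 12·3 + 6·8 + 4·16 = 13
a_7 = 8·13 + 12·15 + 6·3 + 4·8 = 11
a_8 = 8·11 + 12·13 + 6·15 + 4·3 = 6
a_9 = 8·6 + 12·11 + 6·13 + 4·15 = 12
Continuing the recurrence:
  a_10 = 14;  a_11 = 13;  a_12 = 11;  a_13 = 2;  a_14 = 10;  a_15 = 1
  a_16 = 14;  a_17 = 5;  a_18 = 16;  a_19 = 4;  a_20 = 4;  a_21 = 9
  a_22 = 4;  a_23 = 10;  a_24 = 11;  a_25 = 13;  a_26 = 6;  a_27 = 4
  a_28 = 5;  a_29 = 6;  a_30 = 3;  a_31 = 6;  a_32 = 4;  a_33 = 10
  a_34 = 6;  a_35 = 12;  a_36 = 6;  a_37 = 13;  a_38 = 0;  a_39 = 2
  a_40 = 16;  a_41 = 0;  a_42 = 0;  a_43 = 2;  a_44 = 12;  a_45 = 1
  a_46 = 11;  a_47 = 10;  a_48 = 11;  a_49 = 6;  a_50 = 12;  a_51 = 2
  a_52 = 2;  a_53 = 0;  a_54 = 16;  a_55 = 12;  a_56 = 7;  a_57 = 7
  a_58 = 4;  a_59 = 2;  a_60 = 15;  a_61 = 9;  a_62 = 8;  a_63 = 15
  a_64 = 7;  a_65 = 14;  a_66 = 12;  a_67 = 9;  a_68 = 5;  a_69 = 4
  a_70 = 7;  a_71 = 0;  a_72 = 9;  a_73 = 11;  a_74 = 3;  a_75 = 6
  a_76 = 16;  a_77 = 7;  a_78 = 7;  a_79 = 5;  a_80 = 9;  a_81 = 15
  a_82 = 14;  a_83 = 9;  a_84 = 9;  a_85 = 1;  a_86 = 5;  a_87 = 6
  a_88 = 14;  a_89 = 14;  a_90 = 13;  a_91 = 6;  a_92 = 4;  a_93 = 0
  a_94 = 0;  a_95 = 14;  a_96 = 9;  a_97 = 2;  a_98 = 4;  a_99 = 13
  a_100 = 13;  a_101 = 3;  a_102 = 2;  a_103 = 12;  a_104 = 3;  a_105 = 5
  a_106 = 3;  a_107 = 14;  a_108 = 3;  a_109 = 9;  a_110 = 0;  a_111 = 12
  a_112 = 9;  a_113 = 14;  a_114 = 3;  a_115 = 5;  a_116 = 9;  a_117 = 2
  a_118 = 13;  a_119 = 15;  a_120 = 1;  a_121 = 2;  a_122 = 0;  a_123 = 5
  a_124 = 5;  a_125 = 6;  a_126 = 2;  a_127 = 2;  a_128 = 11;  a_129 = 12
  a_130 = 10;  a_131 = 9;  a_132 = 2;  a_133 = 11;  a_134 = 2;  a_135 = 9
  a_136 = 0;  a_137 = 11;  a_138 = 14;  a_139 = 8;  a_140 = 9;  a_141 = 7
  a_142 = 13;  a_143 = 2;  a_144 = 12;  a_145 = 5;  a_146 = 10;  a_147 = 16
  a_148 = 3;  a_149 = 7;  a_150 = 7;  a_151 = 1;  a_152 = 10;  a_153 = 9
  a_154 = 5;  a_155 = 8;  a_156 = 14;  a_157 = 2;  a_158 = 14;  a_159 = 14
  a_160 = 8;  a_161 = 1;  a_162 = 6;  a_163 = 11;  a_164 = 11;  a_165 = 5
  a_166 = 7;  a_167 = 5;  a_168 = 11;  a_169 = 6;  a_170 = 0;  a_171 = 5
  a_172 = 1;  a_173 = 7;  a_174 = 13;  a_175 = 10;  a_176 = 10;  a_177 = 0
  a_178 = 11;  a_179 = 1;  a_180 = 10;  a_181 = 5;  a_182 = 6;  a_183 = 2
  a_184 = 5;  a_185 = 1;  a_186 = 2;  a_187 = 15;  a_188 = 0;  a_189 = 9
  a_190 = 0;  a_191 = 15;  a_192 = 4;  a_193 = 10;  a_194 = 14;  a_195 = 10
  a_196 = 1;  a_197 = 14;  a_198 = 2;  a_199 = 9;  a_200 = 14;  a_201 = 16
  a_202 = 1;  a_203 = 14;  a_204 = 4;  a_205 = 15;  a_206 = 1;  a_207 = 13
  a_208 = 1;  a_209 = 9;  a_210 = 13;  a_211 = 15;  a_212 = 11;  a_213 = 8
  a_214 = 15;  a_215 = 2
a_216 = 8·2 + 12·15 + 6·8 + 4·11 = 16
a_217 = 8·16 + 12·2 + 6·15 + 4·8 = 2

2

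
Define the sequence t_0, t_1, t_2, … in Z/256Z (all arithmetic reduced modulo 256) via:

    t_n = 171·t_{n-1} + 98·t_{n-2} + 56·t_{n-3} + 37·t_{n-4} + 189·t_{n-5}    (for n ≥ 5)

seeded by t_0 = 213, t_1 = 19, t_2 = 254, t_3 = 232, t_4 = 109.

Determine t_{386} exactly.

62

t_5 = 171·109 + 98·232 + 56·254 + 37·19 + 189·213 = 47
t_6 = 171·47 + 98·109 + 56·232 + 37·254 + 189·19 = 156
t_7 = 171·156 + 98·47 + 56·109 + 37·232 + 189·254 = 24
t_8 = 171·24 + 98·156 + 56·47 + 37·109 + 189·232 = 17
t_9 = 171·17 + 98·24 + 56·156 + 37·47 + 189·109 = 239
t_10 = 171·239 + 98·17 + 56·24 + 37·156 + 189·47 = 166
Continuing the recurrence:
  t_11 = 188;  t_12 = 149;  t_13 = 231;  t_14 = 232;  t_15 = 184;  t_16 = 149
  t_17 = 27;  t_18 = 102;  t_19 = 240;  t_20 = 165;  t_21 = 79;  t_22 = 28
  t_23 = 8;  t_24 = 97;  t_25 = 55;  t_26 = 254;  t_27 = 196;  t_28 = 29
  t_29 = 135;  t_30 = 120;  t_31 = 8;  t_32 = 181;  t_33 = 35;  t_34 = 110
  t_35 = 56;  t_36 = 61;  t_37 = 239;  t_38 = 252;  t_39 = 120;  t_40 = 17
  t_41 = 255;  t_42 = 246;  t_43 = 12;  t_44 = 5;  t_45 = 39;  t_46 = 104
  t_47 = 216;  t_48 = 53;  t_49 = 43;  t_50 = 22;  t_51 = 192;  t_52 = 53
  t_53 = 15;  t_54 = 60;  t_55 = 104;  t_56 = 33;  t_57 = 71;  t_58 = 142
  t_59 = 148;  t_60 = 77;  t_61 = 199;  t_62 = 184;  t_63 = 40;  t_64 = 21
  t_65 = 51;  t_66 = 94;  t_67 = 136;  t_68 = 141;  t_69 = 175;  t_70 = 220
  t_71 = 216;  t_72 = 145;  t_73 = 15;  t_74 = 198;  t_75 = 92;  t_76 = 245
  t_77 = 103;  t_78 = 104;  t_79 = 248;  t_80 = 85;  t_81 = 59;  t_82 = 70
  t_83 = 144;  t_84 = 69;  t_85 = 207;  t_86 = 220;  t_87 = 200;  t_88 = 97
  t_89 = 87;  t_90 = 158;  t_91 = 100;  t_92 = 253;  t_93 = 7;  t_94 = 120
  t_95 = 72;  t_96 = 245;  t_97 = 67;  t_98 = 206;  t_99 = 216;  t_100 = 93
  t_101 = 111;  t_102 = 60;  t_103 = 56;  t_104 = 145;  t_105 = 31;  t_106 = 22
  t_107 = 172;  t_108 = 101;  t_109 = 167;  t_110 = 232;  t_111 = 24;  t_112 = 245
  t_113 = 75;  t_114 = 246;  t_115 = 96;  t_116 = 213;  t_117 = 143;  t_118 = 252
  t_119 = 40;  t_120 = 33;  t_121 = 103;  t_122 = 46;  t_123 = 52;  t_124 = 45
  t_125 = 71;  t_126 = 184;  t_127 = 104;  t_128 = 85;  t_129 = 83;  t_130 = 190
  t_131 = 40;  t_132 = 173;  t_133 = 47;  t_134 = 28;  t_135 = 152;  t_136 = 17
  t_137 = 47;  t_138 = 230;  t_139 = 252;  t_140 = 85;  t_141 = 231;  t_142 = 232
  t_143 = 56;  t_144 = 21;  t_145 = 91;  t_146 = 38;  t_147 = 48;  t_148 = 229
  t_149 = 79;  t_150 = 156;  t_151 = 136;  t_152 = 97;  t_153 = 119;  t_154 = 62
  t_155 = 4;  t_156 = 221;  t_157 = 135;  t_158 = 120;  t_159 = 136;  t_160 = 53
  t_161 = 99;  t_162 = 46;  t_163 = 120;  t_164 = 125;  t_165 = 239;  t_166 = 124
  t_167 = 248;  t_168 = 17;  t_169 = 63;  t_170 = 54;  t_171 = 76;  t_172 = 197
  t_173 = 39;  t_174 = 104;  t_175 = 88;  t_176 = 181;  t_177 = 107;  t_178 = 214
  t_179 = 0;  t_180 = 117;  t_181 = 15;  t_182 = 188;  t_183 = 232;  t_184 = 33
  t_185 = 135;  t_186 = 206;  t_187 = 212;  t_188 = 13;  t_189 = 199;  t_190 = 184
  t_191 = 168;  t_192 = 149;  t_193 = 115;  t_194 = 30;  t_195 = 200;  t_196 = 205
  t_197 = 175;  t_198 = 92;  t_199 = 88;  t_200 = 145;  t_201 = 79;  t_202 = 6
  t_203 = 156;  t_204 = 181;  t_205 = 103;  t_206 = 104;  t_207 = 120;  t_208 = 213
  t_209 = 123;  t_210 = 6;  t_211 = 208;  t_212 = 133;  t_213 = 207;  t_214 = 92
  t_215 = 72;  t_216 = 97;  t_217 = 151;  t_218 = 222;  t_219 = 164;  t_220 = 189
  t_221 = 7;  t_222 = 120;  t_223 = 200;  t_224 = 117;  t_225 = 131;  t_226 = 142
  t_227 = 24;  t_228 = 157;  t_229 = 111;  t_230 = 188;  t_231 = 184;  t_232 = 145
  t_233 = 95;  t_234 = 86;  t_235 = 236;  t_236 = 37;  t_237 = 167;  t_238 = 232
  t_239 = 152;  t_240 = 117;  t_241 = 139;  t_242 = 182;  t_243 = 160;  t_244 = 21
  t_245 = 143;  t_246 = 124;  t_247 = 168;  t_248 = 33;  t_249 = 167;  t_250 = 110
  t_251 = 116;  t_252 = 237;  t_253 = 71;  t_254 = 184;  t_255 = 232;  t_256 = 213
  t_257 = 147;  t_258 = 126;  t_259 = 104;  t_260 = 237;  t_261 = 47;  t_262 = 156
  t_263 = 24;  t_264 = 17;  t_265 = 111;  t_266 = 38;  t_267 = 60;  t_268 = 21
  t_269 = 231;  t_270 = 232;  t_271 = 184;  t_272 = 149;  t_273 = 155;  t_274 = 230
  t_275 = 112;  t_276 = 37;  t_277 = 79;  t_278 = 28;  t_279 = 8;  t_280 = 97
  t_281 = 183;  t_282 = 126;  t_283 = 68;  t_284 = 157;  t_285 = 135;  t_286 = 120
  t_287 = 8;  t_288 = 181;  t_289 = 163;  t_290 = 238;  t_291 = 184;  t_292 = 189
  t_293 = 239;  t_294 = 252;  t_295 = 120;  t_296 = 17;  t_297 = 127;  t_298 = 118
  t_299 = 140;  t_300 = 133;  t_301 = 39;  t_302 = 104;  t_303 = 216;  t_304 = 53
  t_305 = 171;  t_306 = 150;  t_307 = 64;  t_308 = 181;  t_309 = 15;  t_310 = 60
  t_311 = 104;  t_312 = 33;  t_313 = 199;  t_314 = 14;  t_315 = 20;  t_316 = 205
  t_317 = 199;  t_318 = 184;  t_319 = 40;  t_320 = 21;  t_321 = 179;  t_322 = 222
  t_323 = 8;  t_324 = 13;  t_325 = 175;  t_326 = 220;  t_327 = 216;  t_328 = 145
  t_329 = 143;  t_330 = 70;  t_331 = 220;  t_332 = 117;  t_333 = 103;  t_334 = 104
  t_335 = 248;  t_336 = 85;  t_337 = 187;  t_338 = 198;  t_339 = 16;  t_340 = 197
  t_341 = 207;  t_342 = 220;  t_343 = 200;  t_344 = 97;  t_345 = 215;  t_346 = 30
  t_347 = 228;  t_348 = 125;  t_349 = 7;  t_350 = 120;  t_351 = 72;  t_352 = 245
  t_353 = 195;  t_354 = 78;  t_355 = 88;  t_356 = 221;  t_357 = 111;  t_358 = 60
  t_359 = 56;  t_360 = 145;  t_361 = 159;  t_362 = 150;  t_363 = 44;  t_364 = 229
  t_365 = 167;  t_366 = 232;  t_367 = 24;  t_368 = 245;  t_369 = 203;  t_370 = 118
  t_371 = 224;  t_372 = 85;  t_373 = 143;  t_374 = 252;  t_375 = 40;  t_376 = 33
  t_377 = 231;  t_378 = 174;  t_379 = 180;  t_380 = 173;  t_381 = 71;  t_382 = 184
  t_383 = 104;  t_384 = 85
t_385 = 171·85 + 98·104 + 56·184 + 37·71 + 189·173 = 211
t_386 = 171·211 + 98·85 + 56·104 + 37·184 + 189·71 = 62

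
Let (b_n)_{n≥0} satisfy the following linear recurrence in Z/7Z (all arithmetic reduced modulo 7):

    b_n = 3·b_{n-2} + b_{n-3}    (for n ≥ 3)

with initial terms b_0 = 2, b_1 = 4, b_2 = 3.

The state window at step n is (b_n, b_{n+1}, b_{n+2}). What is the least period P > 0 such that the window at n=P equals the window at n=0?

57

n=0: window = (2, 4, 3)
n=1: window = (4, 3, 0)
n=2: window = (3, 0, 6)
n=3: window = (0, 6, 3)
n=4: window = (6, 3, 4)
n=5: window = (3, 4, 1)
n=6: window = (4, 1, 1)
n=7: window = (1, 1, 0)
n=8: window = (1, 0, 4)
n=9: window = (0, 4, 1)
n=10: window = (4, 1, 5)
n=11: window = (1, 5, 0)
n=12: window = (5, 0, 2)
n=13: window = (0, 2, 5)
n=14: window = (2, 5, 6)
n=15: window = (5, 6, 3)
n=16: window = (6, 3, 2)
n=17: window = (3, 2, 1)
n=18: window = (2, 1, 2)
n=19: window = (1, 2, 5)
n=20: window = (2, 5, 0)
n=21: window = (5, 0, 3)
n=22: window = (0, 3, 5)
n=23: window = (3, 5, 2)
n=24: window = (5, 2, 4)
n=25: window = (2, 4, 4)
n=26: window = (4, 4, 0)
n=27: window = (4, 0, 2)
n=28: window = (0, 2, 4)
n=29: window = (2, 4, 6)
n=30: window = (4, 6, 0)
n=31: window = (6, 0, 1)
n=32: window = (0, 1, 6)
n=33: window = (1, 6, 3)
n=34: window = (6, 3, 5)
n=35: window = (3, 5, 1)
n=36: window = (5, 1, 4)
n=37: window = (1, 4, 1)
n=38: window = (4, 1, 6)
n=39: window = (1, 6, 0)
n=40: window = (6, 0, 5)
…
n=55: window = (6, 4, 2)
n=56: window = (4, 2, 4)
n=57: window = (2, 4, 3)
window at n=57 equals window at n=0 → period = 57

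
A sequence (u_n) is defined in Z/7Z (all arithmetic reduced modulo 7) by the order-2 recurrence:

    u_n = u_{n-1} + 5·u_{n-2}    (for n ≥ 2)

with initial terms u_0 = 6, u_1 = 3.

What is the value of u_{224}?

u_2 = 1·3 + 5·6 = 5
u_3 = 1·5 + 5·3 = 6
u_4 = 1·6 + 5·5 = 3
(u_3, u_4) = (6, 3) = (u_0, u_1), so the sequence has period 3.
224 ≡ 2 (mod 3), hence u_224 = u_2 = 5.

5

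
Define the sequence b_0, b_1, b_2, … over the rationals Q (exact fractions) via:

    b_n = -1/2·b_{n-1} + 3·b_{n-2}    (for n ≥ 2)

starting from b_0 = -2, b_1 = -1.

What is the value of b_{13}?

b_2 = -1/2·-1 + 3·-2 = -11/2
b_3 = -1/2·-11/2 + 3·-1 = -1/4
b_4 = -1/2·-1/4 + 3·-11/2 = -131/8
b_5 = -1/2·-131/8 + 3·-1/4 = 119/16
b_6 = -1/2·119/16 + 3·-131/8 = -1691/32
b_7 = -1/2·-1691/32 + 3·119/16 = 3119/64
b_8 = -1/2·3119/64 + 3·-1691/32 = -23411/128
b_9 = -1/2·-23411/128 + 3·3119/64 = 60839/256
b_10 = -1/2·60839/256 + 3·-23411/128 = -341771/512
b_11 = -1/2·-341771/512 + 3·60839/256 = 1071839/1024
b_12 = -1/2·1071839/1024 + 3·-341771/512 = -5173091/2048
b_13 = -1/2·-5173091/2048 + 3·1071839/1024 = 18035159/4096

18035159/4096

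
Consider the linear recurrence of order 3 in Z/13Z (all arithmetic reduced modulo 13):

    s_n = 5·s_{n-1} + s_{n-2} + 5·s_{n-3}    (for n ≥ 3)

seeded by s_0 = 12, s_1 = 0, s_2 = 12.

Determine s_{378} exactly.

9

s_3 = 5·12 + 1·0 + 5·12 = 3
s_4 = 5·3 + 1·12 + 5·0 = 1
s_5 = 5·1 + 1·3 + 5·12 = 3
s_6 = 5·3 + 1·1 + 5·3 = 5
s_7 = 5·5 + 1·3 + 5·1 = 7
s_8 = 5·7 + 1·5 + 5·3 = 3
Continuing the recurrence:
  s_9 = 8;  s_10 = 0;  s_11 = 10;  s_12 = 12;  s_13 = 5;  s_14 = 9
  s_15 = 6;  s_16 = 12;  s_17 = 7;  s_18 = 12;  s_19 = 10;  s_20 = 6
  s_21 = 9;  s_22 = 10;  s_23 = 11;  s_24 = 6;  s_25 = 0;  s_26 = 9
  s_27 = 10;  s_28 = 7;  s_29 = 12;  s_30 = 0;  s_31 = 8;  s_32 = 9
  s_33 = 1;  s_34 = 2;  s_35 = 4;  s_36 = 1;  s_37 = 6;  s_38 = 12
  s_39 = 6;  s_40 = 7;  s_41 = 10;  s_42 = 9;  s_43 = 12;  s_44 = 2
  s_45 = 2;  s_46 = 7;  s_47 = 8;  s_48 = 5;  s_49 = 3;  s_50 = 8
  s_51 = 3;  s_52 = 12;  s_53 = 12;  s_54 = 9;  s_55 = 0;  s_56 = 4
  s_57 = 0;  s_58 = 4;  s_59 = 1;  s_60 = 9;  s_61 = 1;  s_62 = 6
  s_63 = 11;  s_64 = 1;  s_65 = 7;  s_66 = 0;  s_67 = 12;  s_68 = 4
  s_69 = 6;  s_70 = 3;  s_71 = 2;  s_72 = 4;  s_73 = 11;  s_74 = 4
  s_75 = 12;  s_76 = 2;  s_77 = 3;  s_78 = 12;  s_79 = 8;  s_80 = 2
  s_81 = 0;  s_82 = 3;  s_83 = 12;  s_84 = 11;  s_85 = 4;  s_86 = 0
  s_87 = 7;  s_88 = 3;  s_89 = 9;  s_90 = 5;  s_91 = 10;  s_92 = 9
  s_93 = 2;  s_94 = 4;  s_95 = 2;  s_96 = 11;  s_97 = 12;  s_98 = 3
  s_99 = 4;  s_100 = 5;  s_101 = 5;  s_102 = 11;  s_103 = 7;  s_104 = 6
  s_105 = 1;  s_106 = 7;  s_107 = 1;  s_108 = 4;  s_109 = 4;  s_110 = 3
  s_111 = 0;  s_112 = 10;  s_113 = 0;  s_114 = 10;  s_115 = 9;  s_116 = 3
  s_117 = 9;  s_118 = 2;  s_119 = 8;  s_120 = 9;  s_121 = 11;  s_122 = 0
  s_123 = 4;  s_124 = 10;  s_125 = 2;  s_126 = 1;  s_127 = 5;  s_128 = 10
  s_129 = 8;  s_130 = 10;  s_131 = 4;  s_132 = 5;  s_133 = 1;  s_134 = 4
  s_135 = 7;  s_136 = 5;  s_137 = 0;  s_138 = 1;  s_139 = 4;  s_140 = 8
  s_141 = 10;  s_142 = 0;  s_143 = 11;  s_144 = 1;  s_145 = 3;  s_146 = 6
  s_147 = 12;  s_148 = 3;  s_149 = 5;  s_150 = 10;  s_151 = 5;  s_152 = 8
  s_153 = 4;  s_154 = 1;  s_155 = 10;  s_156 = 6;  s_157 = 6;  s_158 = 8
  s_159 = 11;  s_160 = 2;  s_161 = 9;  s_162 = 11;  s_163 = 9;  s_164 = 10
  s_165 = 10;  s_166 = 1;  s_167 = 0;  s_168 = 12;  s_169 = 0;  s_170 = 12
  s_171 = 3;  s_172 = 1;  s_173 = 3;  s_174 = 5;  s_175 = 7;  s_176 = 3
  s_177 = 8;  s_178 = 0;  s_179 = 10;  s_180 = 12;  s_181 = 5;  s_182 = 9
  s_183 = 6;  s_184 = 12;  s_185 = 7;  s_186 = 12;  s_187 = 10;  s_188 = 6
  s_189 = 9;  s_190 = 10;  s_191 = 11;  s_192 = 6;  s_193 = 0;  s_194 = 9
  s_195 = 10;  s_196 = 7;  s_197 = 12;  s_198 = 0;  s_199 = 8;  s_200 = 9
  s_201 = 1;  s_202 = 2;  s_203 = 4;  s_204 = 1;  s_205 = 6;  s_206 = 12
  s_207 = 6;  s_208 = 7;  s_209 = 10;  s_210 = 9;  s_211 = 12;  s_212 = 2
  s_213 = 2;  s_214 = 7;  s_215 = 8;  s_216 = 5;  s_217 = 3;  s_218 = 8
  s_219 = 3;  s_220 = 12;  s_221 = 12;  s_222 = 9;  s_223 = 0;  s_224 = 4
  s_225 = 0;  s_226 = 4;  s_227 = 1;  s_228 = 9;  s_229 = 1;  s_230 = 6
  s_231 = 11;  s_232 = 1;  s_233 = 7;  s_234 = 0;  s_235 = 12;  s_236 = 4
  s_237 = 6;  s_238 = 3;  s_239 = 2;  s_240 = 4;  s_241 = 11;  s_242 = 4
  s_243 = 12;  s_244 = 2;  s_245 = 3;  s_246 = 12;  s_247 = 8;  s_248 = 2
  s_249 = 0;  s_250 = 3;  s_251 = 12;  s_252 = 11;  s_253 = 4;  s_254 = 0
  s_255 = 7;  s_256 = 3;  s_257 = 9;  s_258 = 5;  s_259 = 10;  s_260 = 9
  s_261 = 2;  s_262 = 4;  s_263 = 2;  s_264 = 11;  s_265 = 12;  s_266 = 3
  s_267 = 4;  s_268 = 5;  s_269 = 5;  s_270 = 11;  s_271 = 7;  s_272 = 6
  s_273 = 1;  s_274 = 7;  s_275 = 1;  s_276 = 4;  s_277 = 4;  s_278 = 3
  s_279 = 0;  s_280 = 10;  s_281 = 0;  s_282 = 10;  s_283 = 9;  s_284 = 3
  s_285 = 9;  s_286 = 2;  s_287 = 8;  s_288 = 9;  s_289 = 11;  s_290 = 0
  s_291 = 4;  s_292 = 10;  s_293 = 2;  s_294 = 1;  s_295 = 5;  s_296 = 10
  s_297 = 8;  s_298 = 10;  s_299 = 4;  s_300 = 5;  s_301 = 1;  s_302 = 4
  s_303 = 7;  s_304 = 5;  s_305 = 0;  s_306 = 1;  s_307 = 4;  s_308 = 8
  s_309 = 10;  s_310 = 0;  s_311 = 11;  s_312 = 1;  s_313 = 3;  s_314 = 6
  s_315 = 12;  s_316 = 3;  s_317 = 5;  s_318 = 10;  s_319 = 5;  s_320 = 8
  s_321 = 4;  s_322 = 1;  s_323 = 10;  s_324 = 6;  s_325 = 6;  s_326 = 8
  s_327 = 11;  s_328 = 2;  s_329 = 9;  s_330 = 11;  s_331 = 9;  s_332 = 10
  s_333 = 10;  s_334 = 1;  s_335 = 0;  s_336 = 12;  s_337 = 0;  s_338 = 12
  s_339 = 3;  s_340 = 1;  s_341 = 3;  s_342 = 5;  s_343 = 7;  s_344 = 3
  s_345 = 8;  s_346 = 0;  s_347 = 10;  s_348 = 12;  s_349 = 5;  s_350 = 9
  s_351 = 6;  s_352 = 12;  s_353 = 7;  s_354 = 12;  s_355 = 10;  s_356 = 6
  s_357 = 9;  s_358 = 10;  s_359 = 11;  s_360 = 6;  s_361 = 0;  s_362 = 9
  s_363 = 10;  s_364 = 7;  s_365 = 12;  s_366 = 0;  s_367 = 8;  s_368 = 9
  s_369 = 1;  s_370 = 2;  s_371 = 4;  s_372 = 1;  s_373 = 6;  s_374 = 12
  s_375 = 6;  s_376 = 7
s_377 = 5·7 + 1·6 + 5·12 = 10
s_378 = 5·10 + 1·7 + 5·6 = 9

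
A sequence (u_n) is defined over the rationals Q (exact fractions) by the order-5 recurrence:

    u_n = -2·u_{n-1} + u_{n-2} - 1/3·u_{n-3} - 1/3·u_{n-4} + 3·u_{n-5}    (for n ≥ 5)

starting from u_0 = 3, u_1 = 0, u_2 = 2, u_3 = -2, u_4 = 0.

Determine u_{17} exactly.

56402539/243

u_5 = -2·0 + 1·-2 + -1/3·2 + -1/3·0 + 3·3 = 19/3
u_6 = -2·19/3 + 1·0 + -1/3·-2 + -1/3·2 + 3·0 = -38/3
u_7 = -2·-38/3 + 1·19/3 + -1/3·0 + -1/3·-2 + 3·2 = 115/3
u_8 = -2·115/3 + 1·-38/3 + -1/3·19/3 + -1/3·0 + 3·-2 = -877/9
u_9 = -2·-877/9 + 1·115/3 + -1/3·-38/3 + -1/3·19/3 + 3·0 = 706/3
u_10 = -2·706/3 + 1·-877/9 + -1/3·115/3 + -1/3·-38/3 + 3·19/3 = -1673/3
u_11 = -2·-1673/3 + 1·706/3 + -1/3·-877/9 + -1/3·115/3 + 3·-38/3 = 35974/27
u_12 = -2·35974/27 + 1·-1673/3 + -1/3·706/3 + -1/3·-877/9 + 3·115/3 = -85141/27
u_13 = -2·-85141/27 + 1·35974/27 + -1/3·-1673/3 + -1/3·706/3 + 3·-877/9 = 67088/9
u_14 = -2·67088/9 + 1·-85141/27 + -1/3·35974/27 + -1/3·-1673/3 + 3·706/3 = -1426738/81
u_15 = -2·-1426738/81 + 1·67088/9 + -1/3·-85141/27 + -1/3·35974/27 + 3·-1673/3 = 3370922/81
u_16 = -2·3370922/81 + 1·-1426738/81 + -1/3·67088/9 + -1/3·-85141/27 + 3·35974/27 = -7960939/81
u_17 = -2·-7960939/81 + 1·3370922/81 + -1/3·-1426738/81 + -1/3·67088/9 + 3·-85141/27 = 56402539/243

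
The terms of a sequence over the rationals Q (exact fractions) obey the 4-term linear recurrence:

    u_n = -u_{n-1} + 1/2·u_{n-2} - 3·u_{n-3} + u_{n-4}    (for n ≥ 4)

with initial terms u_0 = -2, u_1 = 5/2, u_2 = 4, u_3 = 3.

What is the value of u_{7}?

97/2

u_4 = -1·3 + 1/2·4 + -3·5/2 + 1·-2 = -21/2
u_5 = -1·-21/2 + 1/2·3 + -3·4 + 1·5/2 = 5/2
u_6 = -1·5/2 + 1/2·-21/2 + -3·3 + 1·4 = -51/4
u_7 = -1·-51/4 + 1/2·5/2 + -3·-21/2 + 1·3 = 97/2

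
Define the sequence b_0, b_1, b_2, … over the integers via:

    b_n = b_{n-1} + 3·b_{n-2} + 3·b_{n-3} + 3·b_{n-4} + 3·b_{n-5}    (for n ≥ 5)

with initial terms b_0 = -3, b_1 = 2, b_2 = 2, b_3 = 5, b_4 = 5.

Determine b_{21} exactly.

b_5 = 1·5 + 3·5 + 3·2 + 3·2 + 3·-3 = 23
b_6 = 1·23 + 3·5 + 3·5 + 3·2 + 3·2 = 65
b_7 = 1·65 + 3·23 + 3·5 + 3·5 + 3·2 = 170
b_8 = 1·170 + 3·65 + 3·23 + 3·5 + 3·5 = 464
b_9 = 1·464 + 3·170 + 3·65 + 3·23 + 3·5 = 1253
b_10 = 1·1253 + 3·464 + 3·170 + 3·65 + 3·23 = 3419
b_11 = 1·3419 + 3·1253 + 3·464 + 3·170 + 3·65 = 9275
b_12 = 1·9275 + 3·3419 + 3·1253 + 3·464 + 3·170 = 25193
b_13 = 1·25193 + 3·9275 + 3·3419 + 3·1253 + 3·464 = 68426
b_14 = 1·68426 + 3·25193 + 3·9275 + 3·3419 + 3·1253 = 185846
b_15 = 1·185846 + 3·68426 + 3·25193 + 3·9275 + 3·3419 = 504785
b_16 = 1·504785 + 3·185846 + 3·68426 + 3·25193 + 3·9275 = 1371005
b_17 = 1·1371005 + 3·504785 + 3·185846 + 3·68426 + 3·25193 = 3723755
b_18 = 1·3723755 + 3·1371005 + 3·504785 + 3·185846 + 3·68426 = 10113941
b_19 = 1·10113941 + 3·3723755 + 3·1371005 + 3·504785 + 3·185846 = 27470114
b_20 = 1·27470114 + 3·10113941 + 3·3723755 + 3·1371005 + 3·504785 = 74610572
b_21 = 1·74610572 + 3·27470114 + 3·10113941 + 3·3723755 + 3·1371005 = 202647017

202647017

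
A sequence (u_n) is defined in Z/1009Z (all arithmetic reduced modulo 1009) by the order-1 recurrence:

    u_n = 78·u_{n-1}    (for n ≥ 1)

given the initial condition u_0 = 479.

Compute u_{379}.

523

u_1 = 78·479 = 29
u_2 = 78·29 = 244
u_3 = 78·244 = 870
u_4 = 78·870 = 257
u_5 = 78·257 = 875
u_6 = 78·875 = 647
Continuing the recurrence:
  u_7 = 16;  u_8 = 239;  u_9 = 480;  u_10 = 107;  u_11 = 274;  u_12 = 183
  u_13 = 148;  u_14 = 445;  u_15 = 404;  u_16 = 233;  u_17 = 12;  u_18 = 936
  u_19 = 360;  u_20 = 837;  u_21 = 710;  u_22 = 894;  u_23 = 111;  u_24 = 586
  u_25 = 303;  u_26 = 427;  u_27 = 9;  u_28 = 702;  u_29 = 270;  u_30 = 880
  u_31 = 28;  u_32 = 166;  u_33 = 840;  u_34 = 944;  u_35 = 984;  u_36 = 68
  u_37 = 259;  u_38 = 22;  u_39 = 707;  u_40 = 660;  u_41 = 21;  u_42 = 629
  u_43 = 630;  u_44 = 708;  u_45 = 738;  u_46 = 51;  u_47 = 951;  u_48 = 521
  u_49 = 278;  u_50 = 495;  u_51 = 268;  u_52 = 724;  u_53 = 977;  u_54 = 531
  u_55 = 49;  u_56 = 795;  u_57 = 461;  u_58 = 643;  u_59 = 713;  u_60 = 119
  u_61 = 201;  u_62 = 543;  u_63 = 985;  u_64 = 146;  u_65 = 289;  u_66 = 344
  u_67 = 598;  u_68 = 230;  u_69 = 787;  u_70 = 846;  u_71 = 403;  u_72 = 155
  u_73 = 991;  u_74 = 614;  u_75 = 469;  u_76 = 258;  u_77 = 953;  u_78 = 677
  u_79 = 338;  u_80 = 130;  u_81 = 50;  u_82 = 873;  u_83 = 491;  u_84 = 965
  u_85 = 604;  u_86 = 698;  u_87 = 967;  u_88 = 760;  u_89 = 758;  u_90 = 602
  u_91 = 542;  u_92 = 907;  u_93 = 116;  u_94 = 976;  u_95 = 453;  u_96 = 19
  u_97 = 473;  u_98 = 570;  u_99 = 64;  u_100 = 956;  u_101 = 911;  u_102 = 428
  u_103 = 87;  u_104 = 732;  u_105 = 592;  u_106 = 771;  u_107 = 607;  u_108 = 932
  u_109 = 48;  u_110 = 717;  u_111 = 431;  u_112 = 321;  u_113 = 822;  u_114 = 549
  u_115 = 444;  u_116 = 326;  u_117 = 203;  u_118 = 699;  u_119 = 36;  u_120 = 790
  u_121 = 71;  u_122 = 493;  u_123 = 112;  u_124 = 664;  u_125 = 333;  u_126 = 749
  u_127 = 909;  u_128 = 272;  u_129 = 27;  u_130 = 88;  u_131 = 810;  u_132 = 622
  u_133 = 84;  u_134 = 498;  u_135 = 502;  u_136 = 814;  u_137 = 934;  u_138 = 204
  u_139 = 777;  u_140 = 66;  u_141 = 103;  u_142 = 971;  u_143 = 63;  u_144 = 878
  u_145 = 881;  u_146 = 106;  u_147 = 196;  u_148 = 153;  u_149 = 835;  u_150 = 554
  u_151 = 834;  u_152 = 476;  u_153 = 804;  u_154 = 154;  u_155 = 913;  u_156 = 584
  u_157 = 147;  u_158 = 367;  u_159 = 374;  u_160 = 920;  u_161 = 121;  u_162 = 357
  u_163 = 603;  u_164 = 620;  u_165 = 937;  u_166 = 438;  u_167 = 867;  u_168 = 23
  u_169 = 785;  u_170 = 690;  u_171 = 343;  u_172 = 520;  u_173 = 200;  u_174 = 465
  u_175 = 955;  u_176 = 833;  u_177 = 398;  u_178 = 774;  u_179 = 841;  u_180 = 13
  u_181 = 5;  u_182 = 390;  u_183 = 150;  u_184 = 601;  u_185 = 464;  u_186 = 877
  u_187 = 803;  u_188 = 76;  u_189 = 883;  u_190 = 262;  u_191 = 256;  u_192 = 797
  u_193 = 617;  u_194 = 703;  u_195 = 348;  u_196 = 910;  u_197 = 350;  u_198 = 57
  u_199 = 410;  u_200 = 701;  u_201 = 192;  u_202 = 850;  u_203 = 715;  u_204 = 275
  u_205 = 261;  u_206 = 178;  u_207 = 767;  u_208 = 295;  u_209 = 812;  u_210 = 778
  u_211 = 144;  u_212 = 133;  u_213 = 284;  u_214 = 963;  u_215 = 448;  u_216 = 638
  u_217 = 323;  u_218 = 978;  u_219 = 609;  u_220 = 79;  u_221 = 108;  u_222 = 352
  u_223 = 213;  u_224 = 470;  u_225 = 336;  u_226 = 983;  u_227 = 999;  u_228 = 229
  u_229 = 709;  u_230 = 816;  u_231 = 81;  u_232 = 264;  u_233 = 412;  u_234 = 857
  u_235 = 252;  u_236 = 485;  u_237 = 497;  u_238 = 424;  u_239 = 784;  u_240 = 612
  u_241 = 313;  u_242 = 198;  u_243 = 309;  u_244 = 895;  u_245 = 189;  u_246 = 616
  u_247 = 625;  u_248 = 318;  u_249 = 588;  u_250 = 459;  u_251 = 487;  u_252 = 653
  u_253 = 484;  u_254 = 419;  u_255 = 394;  u_256 = 462;  u_257 = 721;  u_258 = 743
  u_259 = 441;  u_260 = 92;  u_261 = 113;  u_262 = 742;  u_263 = 363;  u_264 = 62
  u_265 = 800;  u_266 = 851;  u_267 = 793;  u_268 = 305;  u_269 = 583;  u_270 = 69
  u_271 = 337;  u_272 = 52;  u_273 = 20;  u_274 = 551;  u_275 = 600;  u_276 = 386
  u_277 = 847;  u_278 = 481;  u_279 = 185;  u_280 = 304;  u_281 = 505;  u_282 = 39
  u_283 = 15;  u_284 = 161;  u_285 = 450;  u_286 = 794;  u_287 = 383;  u_288 = 613
  u_289 = 391;  u_290 = 228;  u_291 = 631;  u_292 = 786;  u_293 = 768;  u_294 = 373
  u_295 = 842;  u_296 = 91;  u_297 = 35;  u_298 = 712;  u_299 = 41;  u_300 = 171
  u_301 = 221;  u_302 = 85;  u_303 = 576;  u_304 = 532;  u_305 = 127;  u_306 = 825
  u_307 = 783;  u_308 = 534;  u_309 = 283;  u_310 = 885;  u_311 = 418;  u_312 = 316
  u_313 = 432;  u_314 = 399;  u_315 = 852;  u_316 = 871;  u_317 = 335;  u_318 = 905
  u_319 = 969;  u_320 = 916;  u_321 = 818;  u_322 = 237;  u_323 = 324;  u_324 = 47
  u_325 = 639;  u_326 = 401;  u_327 = 1008;  u_328 = 931;  u_329 = 979;  u_330 = 687
  u_331 = 109;  u_332 = 430;  u_333 = 243;  u_334 = 792;  u_335 = 227;  u_336 = 553
  u_337 = 756;  u_338 = 446;  u_339 = 482;  u_340 = 263;  u_341 = 334;  u_342 = 827
  u_343 = 939;  u_344 = 594;  u_345 = 927;  u_346 = 667;  u_347 = 567;  u_348 = 839
  u_349 = 866;  u_350 = 954;  u_351 = 755;  u_352 = 368;  u_353 = 452;  u_354 = 950
  u_355 = 443;  u_356 = 248;  u_357 = 173;  u_358 = 377;  u_359 = 145;  u_360 = 211
  u_361 = 314;  u_362 = 276;  u_363 = 339;  u_364 = 208;  u_365 = 80;  u_366 = 186
  u_367 = 382;  u_368 = 535;  u_369 = 361;  u_370 = 915;  u_371 = 740;  u_372 = 207
  u_373 = 2;  u_374 = 156;  u_375 = 60;  u_376 = 644;  u_377 = 791
u_378 = 78·791 = 149
u_379 = 78·149 = 523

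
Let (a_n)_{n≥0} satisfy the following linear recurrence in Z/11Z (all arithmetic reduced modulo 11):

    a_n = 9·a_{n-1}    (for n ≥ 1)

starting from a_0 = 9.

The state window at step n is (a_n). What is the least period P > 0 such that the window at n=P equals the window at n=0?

n=0: window = (9)
n=1: window = (4)
n=2: window = (3)
n=3: window = (5)
n=4: window = (1)
n=5: window = (9)
window at n=5 equals window at n=0 → period = 5

5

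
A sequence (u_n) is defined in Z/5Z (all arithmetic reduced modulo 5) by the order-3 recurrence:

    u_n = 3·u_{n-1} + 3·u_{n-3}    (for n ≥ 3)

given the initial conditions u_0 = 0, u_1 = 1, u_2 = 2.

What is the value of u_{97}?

u_3 = 3·2 + 0·1 + 3·0 = 1
u_4 = 3·1 + 0·2 + 3·1 = 1
u_5 = 3·1 + 0·1 + 3·2 = 4
u_6 = 3·4 + 0·1 + 3·1 = 0
u_7 = 3·0 + 0·4 + 3·1 = 3
u_8 = 3·3 + 0·0 + 3·4 = 1
u_9 = 3·1 + 0·3 + 3·0 = 3
u_10 = 3·3 + 0·1 + 3·3 = 3
u_11 = 3·3 + 0·3 + 3·1 = 2
u_12 = 3·2 + 0·3 + 3·3 = 0
u_13 = 3·0 + 0·2 + 3·3 = 4
u_14 = 3·4 + 0·0 + 3·2 = 3
u_15 = 3·3 + 0·4 + 3·0 = 4
u_16 = 3·4 + 0·3 + 3·4 = 4
u_17 = 3·4 + 0·4 + 3·3 = 1
u_18 = 3·1 + 0·4 + 3·4 = 0
u_19 = 3·0 + 0·1 + 3·4 = 2
u_20 = 3·2 + 0·0 + 3·1 = 4
u_21 = 3·4 + 0·2 + 3·0 = 2
u_22 = 3·2 + 0·4 + 3·2 = 2
u_23 = 3·2 + 0·2 + 3·4 = 3
u_24 = 3·3 + 0·2 + 3·2 = 0
u_25 = 3·0 + 0·3 + 3·2 = 1
u_26 = 3·1 + 0·0 + 3·3 = 2
(u_24, u_25, u_26) = (0, 1, 2) = (u_0, u_1, u_2), so the sequence has period 24.
97 ≡ 1 (mod 24), hence u_97 = u_1 = 1.

1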